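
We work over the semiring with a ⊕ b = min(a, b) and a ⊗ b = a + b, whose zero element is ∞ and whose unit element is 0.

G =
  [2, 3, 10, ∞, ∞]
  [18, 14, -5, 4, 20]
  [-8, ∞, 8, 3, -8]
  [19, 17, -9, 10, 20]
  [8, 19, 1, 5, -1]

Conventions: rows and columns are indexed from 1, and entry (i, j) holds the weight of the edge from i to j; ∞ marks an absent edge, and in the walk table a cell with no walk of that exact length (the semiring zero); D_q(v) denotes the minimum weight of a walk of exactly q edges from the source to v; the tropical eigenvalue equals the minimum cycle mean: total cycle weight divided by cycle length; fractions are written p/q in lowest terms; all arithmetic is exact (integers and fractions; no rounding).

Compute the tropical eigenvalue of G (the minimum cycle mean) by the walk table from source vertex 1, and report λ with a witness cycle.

q=0: [0, ∞, ∞, ∞, ∞]
q=1: [2, 3, 10, ∞, ∞]
q=2: [2, 5, -2, 7, 2]
q=3: [-10, 5, -2, 1, -10]
q=4: [-10, -7, -9, -5, -11]
q=5: [-17, -7, -14, -6, -17]
Optimal cycle mean attained by: cycle 3->5->4->3, total (-8) + 5 + (-9), length 3.
Answer: λ = -4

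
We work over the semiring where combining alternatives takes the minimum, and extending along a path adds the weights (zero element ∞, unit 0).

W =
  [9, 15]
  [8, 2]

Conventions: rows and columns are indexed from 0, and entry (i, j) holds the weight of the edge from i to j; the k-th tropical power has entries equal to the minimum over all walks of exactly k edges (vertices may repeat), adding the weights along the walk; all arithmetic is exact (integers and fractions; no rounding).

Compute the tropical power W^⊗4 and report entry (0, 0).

W^⊗2:
  [18, 17]
  [10, 4]
W^⊗3:
  [25, 19]
  [12, 6]
W^⊗4:
  [27, 21]
  [14, 8]
Key observation: the optimum is the walk 0->1->1->1->0, with weight 15 + 2 + 2 + 8 = 27.
Optimal value attained by: walk 0->1->1->1->0.
Answer: (W^⊗4)[0][0] = 27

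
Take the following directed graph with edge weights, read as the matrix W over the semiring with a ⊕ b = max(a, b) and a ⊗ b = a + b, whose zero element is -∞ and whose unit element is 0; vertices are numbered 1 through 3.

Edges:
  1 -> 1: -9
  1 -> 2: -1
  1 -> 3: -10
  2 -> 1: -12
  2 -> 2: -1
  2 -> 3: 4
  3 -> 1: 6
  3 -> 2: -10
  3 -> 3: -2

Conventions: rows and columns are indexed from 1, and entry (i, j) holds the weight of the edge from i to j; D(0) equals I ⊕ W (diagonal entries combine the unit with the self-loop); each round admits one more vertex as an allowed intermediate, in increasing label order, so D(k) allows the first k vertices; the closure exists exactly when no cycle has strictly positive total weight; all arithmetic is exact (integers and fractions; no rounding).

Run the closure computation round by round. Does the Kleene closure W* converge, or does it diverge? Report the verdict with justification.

D(0):
  [0, -1, -10]
  [-12, 0, 4]
  [6, -10, 0]
D(1):
  [0, -1, -10]
  [-12, 0, 4]
  [6, 5, 0]
Detection: at round 2, diagonal entry (3, 3) turns strictly positive.
Key observation: the cycle 3->1->2->3 has total weight 6 + (-1) + 4, which is strictly positive.
Answer: DIVERGES — positive cycle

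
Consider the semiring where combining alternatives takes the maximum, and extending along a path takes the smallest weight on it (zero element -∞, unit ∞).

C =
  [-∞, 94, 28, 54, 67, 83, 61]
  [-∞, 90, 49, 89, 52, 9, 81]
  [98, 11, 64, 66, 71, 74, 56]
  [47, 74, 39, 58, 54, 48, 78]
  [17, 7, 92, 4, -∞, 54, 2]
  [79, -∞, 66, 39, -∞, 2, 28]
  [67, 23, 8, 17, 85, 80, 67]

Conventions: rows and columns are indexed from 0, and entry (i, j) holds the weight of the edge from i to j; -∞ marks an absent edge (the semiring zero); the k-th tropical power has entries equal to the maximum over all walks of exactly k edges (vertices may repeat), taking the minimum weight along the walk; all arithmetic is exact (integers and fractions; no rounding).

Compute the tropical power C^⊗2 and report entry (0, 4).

C^⊗2:
  [79, 90, 67, 89, 61, 61, 81]
  [67, 90, 52, 89, 81, 80, 81]
  [74, 94, 71, 64, 67, 83, 66]
  [67, 74, 54, 74, 78, 78, 74]
  [92, 17, 64, 66, 71, 74, 56]
  [66, 79, 64, 66, 67, 79, 61]
  [79, 67, 85, 54, 67, 67, 67]
Key observation: the optimum is the walk 0->6->4, with weight 61 min 85 = 61.
Optimal value attained by: walk 0->6->4.
Answer: (C^⊗2)[0][4] = 61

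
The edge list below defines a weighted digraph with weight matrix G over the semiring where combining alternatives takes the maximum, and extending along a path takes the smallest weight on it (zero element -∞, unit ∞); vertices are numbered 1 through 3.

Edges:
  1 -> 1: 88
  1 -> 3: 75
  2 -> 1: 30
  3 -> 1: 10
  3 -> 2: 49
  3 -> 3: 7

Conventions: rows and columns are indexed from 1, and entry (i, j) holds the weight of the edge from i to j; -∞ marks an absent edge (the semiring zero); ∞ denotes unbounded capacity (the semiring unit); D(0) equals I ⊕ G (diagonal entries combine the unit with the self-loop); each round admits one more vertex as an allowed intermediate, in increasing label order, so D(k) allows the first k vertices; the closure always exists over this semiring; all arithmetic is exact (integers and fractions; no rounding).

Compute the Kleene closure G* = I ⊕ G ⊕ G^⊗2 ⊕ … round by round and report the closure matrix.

D(0):
  [∞, -∞, 75]
  [30, ∞, -∞]
  [10, 49, ∞]
D(1):
  [∞, -∞, 75]
  [30, ∞, 30]
  [10, 49, ∞]
D(2):
  [∞, -∞, 75]
  [30, ∞, 30]
  [30, 49, ∞]
D(3):
  [∞, 49, 75]
  [30, ∞, 30]
  [30, 49, ∞]
Answer: G* = [[∞, 49, 75], [30, ∞, 30], [30, 49, ∞]]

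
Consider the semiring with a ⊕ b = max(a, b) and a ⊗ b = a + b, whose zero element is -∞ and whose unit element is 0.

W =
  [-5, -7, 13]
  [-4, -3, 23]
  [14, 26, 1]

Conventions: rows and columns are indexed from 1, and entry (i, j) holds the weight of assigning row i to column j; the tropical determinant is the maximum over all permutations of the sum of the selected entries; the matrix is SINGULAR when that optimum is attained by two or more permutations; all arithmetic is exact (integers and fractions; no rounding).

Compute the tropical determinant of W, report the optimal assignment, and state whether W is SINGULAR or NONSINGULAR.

σ = (1, 2, 3): (-5) + (-3) + 1 = -7
σ = (1, 3, 2): (-5) + 23 + 26 = 44
σ = (2, 1, 3): (-7) + (-4) + 1 = -10
σ = (2, 3, 1): (-7) + 23 + 14 = 30
σ = (3, 1, 2): 13 + (-4) + 26 = 35
σ = (3, 2, 1): 13 + (-3) + 14 = 24
Optimal value attained by: σ = (1, 3, 2).
Answer: det⊕(W) = 44; verdict: NONSINGULAR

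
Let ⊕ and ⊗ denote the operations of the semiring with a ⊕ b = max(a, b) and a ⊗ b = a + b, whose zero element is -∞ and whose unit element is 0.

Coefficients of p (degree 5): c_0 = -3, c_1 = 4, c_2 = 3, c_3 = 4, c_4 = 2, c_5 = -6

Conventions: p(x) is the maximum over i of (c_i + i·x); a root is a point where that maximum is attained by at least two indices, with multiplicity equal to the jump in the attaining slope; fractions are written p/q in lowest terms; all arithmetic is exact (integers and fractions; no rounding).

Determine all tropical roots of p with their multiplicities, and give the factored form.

hull edge (i=0, c=-3) to (i=1, c=4): slope 7, span 1
hull edge (i=1, c=4) to (i=3, c=4): slope 0, span 2
hull edge (i=3, c=4) to (i=4, c=2): slope -2, span 1
hull edge (i=4, c=2) to (i=5, c=-6): slope -8, span 1
Factored form: p(x) = -6 ⊗ (x ⊕ (-7)) ⊗ (x ⊕ 0) ⊗ (x ⊕ 0) ⊗ (x ⊕ 2) ⊗ (x ⊕ 8)
Answer: roots = -7 (mult 1), 0 (mult 2), 2 (mult 1), 8 (mult 1)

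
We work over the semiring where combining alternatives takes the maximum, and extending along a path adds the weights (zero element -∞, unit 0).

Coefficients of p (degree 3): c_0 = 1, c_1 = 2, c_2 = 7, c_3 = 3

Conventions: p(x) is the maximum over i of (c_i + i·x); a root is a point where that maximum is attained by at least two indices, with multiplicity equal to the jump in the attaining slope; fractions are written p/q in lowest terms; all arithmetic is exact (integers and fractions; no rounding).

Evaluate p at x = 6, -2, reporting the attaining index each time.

p(6) = max(1+0·6=1, 2+1·6=8, 7+2·6=19, 3+3·6=21) = 21 (attained by i=3)
p(-2) = max(1+0·(-2)=1, 2+1·(-2)=0, 7+2·(-2)=3, 3+3·(-2)=-3) = 3 (attained by i=2)
Answer: p(6) = 21; p(-2) = 3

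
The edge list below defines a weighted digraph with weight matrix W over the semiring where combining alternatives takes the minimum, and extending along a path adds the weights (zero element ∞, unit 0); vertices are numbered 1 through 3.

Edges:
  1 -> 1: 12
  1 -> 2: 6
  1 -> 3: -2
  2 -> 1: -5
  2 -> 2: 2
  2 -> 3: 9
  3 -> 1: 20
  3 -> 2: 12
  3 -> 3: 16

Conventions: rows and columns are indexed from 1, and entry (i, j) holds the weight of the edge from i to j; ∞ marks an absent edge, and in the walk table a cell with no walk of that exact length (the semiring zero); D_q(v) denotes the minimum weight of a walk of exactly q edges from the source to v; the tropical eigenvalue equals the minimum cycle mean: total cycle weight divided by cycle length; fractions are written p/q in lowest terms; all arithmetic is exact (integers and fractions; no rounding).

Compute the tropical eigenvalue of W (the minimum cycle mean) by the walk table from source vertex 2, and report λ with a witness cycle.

q=0: [∞, 0, ∞]
q=1: [-5, 2, 9]
q=2: [-3, 1, -7]
q=3: [-4, 3, -5]
Optimal cycle mean attained by: cycle 1->2->1, total 6 + (-5), length 2.
Answer: λ = 1/2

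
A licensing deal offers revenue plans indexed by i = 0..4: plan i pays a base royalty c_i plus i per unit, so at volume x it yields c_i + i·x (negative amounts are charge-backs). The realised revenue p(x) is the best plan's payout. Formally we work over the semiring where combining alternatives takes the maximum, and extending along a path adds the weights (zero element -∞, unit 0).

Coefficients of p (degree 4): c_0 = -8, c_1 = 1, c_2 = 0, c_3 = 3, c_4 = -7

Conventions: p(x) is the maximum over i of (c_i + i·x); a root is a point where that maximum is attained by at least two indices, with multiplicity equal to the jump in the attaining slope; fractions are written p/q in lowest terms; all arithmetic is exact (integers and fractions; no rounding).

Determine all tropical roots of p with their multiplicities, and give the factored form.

hull edge (i=0, c=-8) to (i=1, c=1): slope 9, span 1
hull edge (i=1, c=1) to (i=3, c=3): slope 1, span 2
hull edge (i=3, c=3) to (i=4, c=-7): slope -10, span 1
Factored form: p(x) = -7 ⊗ (x ⊕ (-9)) ⊗ (x ⊕ (-1)) ⊗ (x ⊕ (-1)) ⊗ (x ⊕ 10)
Answer: roots = -9 (mult 1), -1 (mult 2), 10 (mult 1)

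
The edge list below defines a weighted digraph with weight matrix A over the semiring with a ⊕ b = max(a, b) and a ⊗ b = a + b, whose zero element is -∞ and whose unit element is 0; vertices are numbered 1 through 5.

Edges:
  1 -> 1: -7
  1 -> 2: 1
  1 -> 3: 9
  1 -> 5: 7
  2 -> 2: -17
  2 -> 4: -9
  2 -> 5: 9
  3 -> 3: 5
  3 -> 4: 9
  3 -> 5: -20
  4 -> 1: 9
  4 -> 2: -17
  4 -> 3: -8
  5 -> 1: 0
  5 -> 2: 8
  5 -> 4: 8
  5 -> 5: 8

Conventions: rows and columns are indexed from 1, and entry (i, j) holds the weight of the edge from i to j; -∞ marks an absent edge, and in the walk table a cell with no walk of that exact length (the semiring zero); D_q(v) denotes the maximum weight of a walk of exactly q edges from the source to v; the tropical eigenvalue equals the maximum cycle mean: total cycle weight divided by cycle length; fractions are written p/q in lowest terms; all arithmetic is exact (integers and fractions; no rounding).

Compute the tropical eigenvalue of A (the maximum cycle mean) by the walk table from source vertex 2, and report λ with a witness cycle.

q=0: [-∞, 0, -∞, -∞, -∞]
q=1: [-∞, -17, -∞, -9, 9]
q=2: [9, 17, -17, 17, 17]
q=3: [26, 25, 18, 25, 26]
q=4: [34, 34, 35, 34, 34]
q=5: [43, 42, 43, 44, 43]
Optimal cycle mean attained by: cycle 1->3->4->1, total 9 + 9 + 9, length 3.
Answer: λ = 9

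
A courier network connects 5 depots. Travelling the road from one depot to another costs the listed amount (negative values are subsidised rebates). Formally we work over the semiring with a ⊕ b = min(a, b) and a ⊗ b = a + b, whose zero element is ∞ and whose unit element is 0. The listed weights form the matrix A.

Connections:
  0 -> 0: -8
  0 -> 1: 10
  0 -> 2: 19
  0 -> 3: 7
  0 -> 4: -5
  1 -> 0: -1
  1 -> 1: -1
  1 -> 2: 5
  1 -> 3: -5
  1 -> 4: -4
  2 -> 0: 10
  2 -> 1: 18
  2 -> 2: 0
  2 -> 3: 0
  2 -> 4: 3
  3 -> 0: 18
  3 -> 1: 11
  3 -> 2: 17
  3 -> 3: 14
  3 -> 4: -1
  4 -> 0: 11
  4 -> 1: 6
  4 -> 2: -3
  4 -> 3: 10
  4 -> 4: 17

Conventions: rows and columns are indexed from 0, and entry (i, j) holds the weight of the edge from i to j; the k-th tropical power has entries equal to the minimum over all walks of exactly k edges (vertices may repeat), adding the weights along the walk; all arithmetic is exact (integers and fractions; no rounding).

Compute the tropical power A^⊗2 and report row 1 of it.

A^⊗2:
  [-16, 1, -8, -1, -13]
  [-9, -2, -7, -6, -6]
  [2, 9, 0, 0, -1]
  [10, 5, -4, 6, 7]
  [3, 5, -3, -3, 0]
Answer: row 1 of A^⊗2 = [-9, -2, -7, -6, -6]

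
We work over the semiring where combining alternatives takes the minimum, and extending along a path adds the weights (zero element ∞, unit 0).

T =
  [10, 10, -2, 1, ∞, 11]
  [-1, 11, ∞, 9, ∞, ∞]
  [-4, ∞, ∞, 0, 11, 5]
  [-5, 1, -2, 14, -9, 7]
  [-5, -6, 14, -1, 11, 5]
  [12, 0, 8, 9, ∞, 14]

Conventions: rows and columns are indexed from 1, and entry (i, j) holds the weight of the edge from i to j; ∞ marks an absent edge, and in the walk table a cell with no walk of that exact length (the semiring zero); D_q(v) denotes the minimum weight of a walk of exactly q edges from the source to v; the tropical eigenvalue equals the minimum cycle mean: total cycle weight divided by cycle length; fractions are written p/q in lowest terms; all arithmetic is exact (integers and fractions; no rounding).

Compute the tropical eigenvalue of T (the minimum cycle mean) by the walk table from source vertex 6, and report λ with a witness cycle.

q=0: [∞, ∞, ∞, ∞, ∞, 0]
q=1: [12, 0, 8, 9, ∞, 14]
q=2: [-1, 10, 7, 8, 0, 13]
q=3: [-5, -6, -3, -1, -1, 5]
q=4: [-7, -7, -7, -4, -10, 2]
q=5: [-15, -16, -9, -11, -13, -5]
q=6: [-18, -19, -17, -14, -20, -8]
Optimal cycle mean attained by: cycle 4->5->4, total (-9) + (-1), length 2.
Answer: λ = -5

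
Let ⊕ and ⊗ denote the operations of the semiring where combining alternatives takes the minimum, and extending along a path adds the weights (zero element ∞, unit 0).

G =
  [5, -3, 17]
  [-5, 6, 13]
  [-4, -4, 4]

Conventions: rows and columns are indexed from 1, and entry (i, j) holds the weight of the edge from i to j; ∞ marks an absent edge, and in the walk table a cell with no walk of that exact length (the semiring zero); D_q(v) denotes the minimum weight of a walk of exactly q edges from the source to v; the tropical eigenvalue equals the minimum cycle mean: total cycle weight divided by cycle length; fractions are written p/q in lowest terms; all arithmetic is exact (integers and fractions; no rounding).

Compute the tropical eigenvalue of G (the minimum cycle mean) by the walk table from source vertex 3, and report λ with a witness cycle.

q=0: [∞, ∞, 0]
q=1: [-4, -4, 4]
q=2: [-9, -7, 8]
q=3: [-12, -12, 6]
Optimal cycle mean attained by: cycle 1->2->1, total (-3) + (-5), length 2.
Answer: λ = -4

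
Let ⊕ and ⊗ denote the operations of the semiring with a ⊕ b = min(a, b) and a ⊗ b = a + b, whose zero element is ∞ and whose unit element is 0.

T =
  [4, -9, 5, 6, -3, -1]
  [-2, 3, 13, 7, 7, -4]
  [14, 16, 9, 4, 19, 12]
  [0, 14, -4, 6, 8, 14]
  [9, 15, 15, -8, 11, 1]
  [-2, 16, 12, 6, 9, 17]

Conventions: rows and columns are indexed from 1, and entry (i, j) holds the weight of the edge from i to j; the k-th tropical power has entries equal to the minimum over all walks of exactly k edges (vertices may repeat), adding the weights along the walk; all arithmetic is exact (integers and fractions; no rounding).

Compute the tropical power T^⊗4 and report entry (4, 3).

T^⊗2:
  [-11, -6, 2, -11, -2, -13]
  [-6, -11, 3, -1, -5, -3]
  [4, 5, 0, 10, 11, 12]
  [4, -9, 2, 0, -3, -1]
  [-8, 0, -12, -2, 0, 6]
  [2, -11, 2, 1, -5, -3]
T^⊗3:
  [-15, -20, -15, -10, -14, -12]
  [-13, -15, -5, -13, -9, -15]
  [3, -5, 6, 3, 1, 1]
  [-11, -6, -4, -11, -2, -13]
  [-4, -17, -6, -8, -11, -9]
  [-13, -8, -3, -13, -4, -15]
T^⊗4:
  [-22, -24, -14, -22, -18, -24]
  [-17, -22, -17, -17, -16, -19]
  [-7, -6, -1, -7, 0, -9]
  [-15, -20, -15, -10, -14, -12]
  [-19, -14, -12, -19, -10, -21]
  [-17, -22, -17, -12, -16, -14]
Key observation: the optimum is the walk 4->1->5->4->3, with weight 0 + (-3) + (-8) + (-4) = -15.
Optimal value attained by: walk 4->1->5->4->3.
Answer: (T^⊗4)[4][3] = -15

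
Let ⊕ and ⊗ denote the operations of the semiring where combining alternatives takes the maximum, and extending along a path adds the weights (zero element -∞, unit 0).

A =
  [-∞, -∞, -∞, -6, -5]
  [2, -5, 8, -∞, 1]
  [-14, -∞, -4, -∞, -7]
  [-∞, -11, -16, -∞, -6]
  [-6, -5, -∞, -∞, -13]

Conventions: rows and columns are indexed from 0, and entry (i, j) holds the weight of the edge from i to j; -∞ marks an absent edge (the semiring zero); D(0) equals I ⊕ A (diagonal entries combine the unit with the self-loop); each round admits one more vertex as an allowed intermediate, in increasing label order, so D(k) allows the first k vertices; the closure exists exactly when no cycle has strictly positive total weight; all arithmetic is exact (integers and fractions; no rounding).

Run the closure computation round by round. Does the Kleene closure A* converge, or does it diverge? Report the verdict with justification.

D(0):
  [0, -∞, -∞, -6, -5]
  [2, 0, 8, -∞, 1]
  [-14, -∞, 0, -∞, -7]
  [-∞, -11, -16, 0, -6]
  [-6, -5, -∞, -∞, 0]
D(1):
  [0, -∞, -∞, -6, -5]
  [2, 0, 8, -4, 1]
  [-14, -∞, 0, -20, -7]
  [-∞, -11, -16, 0, -6]
  [-6, -5, -∞, -12, 0]
D(2):
  [0, -∞, -∞, -6, -5]
  [2, 0, 8, -4, 1]
  [-14, -∞, 0, -20, -7]
  [-9, -11, -3, 0, -6]
  [-3, -5, 3, -9, 0]
D(3):
  [0, -∞, -∞, -6, -5]
  [2, 0, 8, -4, 1]
  [-14, -∞, 0, -20, -7]
  [-9, -11, -3, 0, -6]
  [-3, -5, 3, -9, 0]
D(4):
  [0, -17, -9, -6, -5]
  [2, 0, 8, -4, 1]
  [-14, -31, 0, -20, -7]
  [-9, -11, -3, 0, -6]
  [-3, -5, 3, -9, 0]
D(5):
  [0, -10, -2, -6, -5]
  [2, 0, 8, -4, 1]
  [-10, -12, 0, -16, -7]
  [-9, -11, -3, 0, -6]
  [-3, -5, 3, -9, 0]
Key observation: every diagonal entry stays at the unit through all rounds, so no improving cycle exists.
Answer: CONVERGES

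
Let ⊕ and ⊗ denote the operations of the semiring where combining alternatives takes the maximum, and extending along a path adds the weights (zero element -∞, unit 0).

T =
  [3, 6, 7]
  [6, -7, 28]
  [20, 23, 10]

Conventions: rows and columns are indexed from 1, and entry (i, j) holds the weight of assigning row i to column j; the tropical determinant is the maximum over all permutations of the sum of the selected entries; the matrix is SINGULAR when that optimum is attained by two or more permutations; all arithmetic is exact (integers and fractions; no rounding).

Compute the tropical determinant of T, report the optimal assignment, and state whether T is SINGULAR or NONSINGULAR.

σ = (1, 2, 3): 3 + (-7) + 10 = 6
σ = (1, 3, 2): 3 + 28 + 23 = 54
σ = (2, 1, 3): 6 + 6 + 10 = 22
σ = (2, 3, 1): 6 + 28 + 20 = 54
σ = (3, 1, 2): 7 + 6 + 23 = 36
σ = (3, 2, 1): 7 + (-7) + 20 = 20
Optimal value attained by: σ = (1, 3, 2).
Answer: det⊕(T) = 54; verdict: SINGULAR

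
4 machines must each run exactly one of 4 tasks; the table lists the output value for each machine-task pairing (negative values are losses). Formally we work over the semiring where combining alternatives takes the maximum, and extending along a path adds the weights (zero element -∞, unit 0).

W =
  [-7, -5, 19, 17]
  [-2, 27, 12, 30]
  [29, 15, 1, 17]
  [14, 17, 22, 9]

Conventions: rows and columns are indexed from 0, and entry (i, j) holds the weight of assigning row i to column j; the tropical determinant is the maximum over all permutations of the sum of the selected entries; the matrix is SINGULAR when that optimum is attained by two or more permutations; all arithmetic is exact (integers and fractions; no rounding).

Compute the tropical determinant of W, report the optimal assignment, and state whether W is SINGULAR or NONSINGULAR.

σ = (0, 1, 2, 3): (-7) + 27 + 1 + 9 = 30
σ = (0, 1, 3, 2): (-7) + 27 + 17 + 22 = 59
σ = (0, 2, 1, 3): (-7) + 12 + 15 + 9 = 29
σ = (0, 2, 3, 1): (-7) + 12 + 17 + 17 = 39
σ = (0, 3, 1, 2): (-7) + 30 + 15 + 22 = 60
σ = (0, 3, 2, 1): (-7) + 30 + 1 + 17 = 41
σ = (1, 0, 2, 3): (-5) + (-2) + 1 + 9 = 3
σ = (1, 0, 3, 2): (-5) + (-2) + 17 + 22 = 32
σ = (1, 2, 0, 3): (-5) + 12 + 29 + 9 = 45
σ = (1, 2, 3, 0): (-5) + 12 + 17 + 14 = 38
σ = (1, 3, 0, 2): (-5) + 30 + 29 + 22 = 76
σ = (1, 3, 2, 0): (-5) + 30 + 1 + 14 = 40
σ = (2, 0, 1, 3): 19 + (-2) + 15 + 9 = 41
σ = (2, 0, 3, 1): 19 + (-2) + 17 + 17 = 51
σ = (2, 1, 0, 3): 19 + 27 + 29 + 9 = 84
σ = (2, 1, 3, 0): 19 + 27 + 17 + 14 = 77
σ = (2, 3, 0, 1): 19 + 30 + 29 + 17 = 95
σ = (2, 3, 1, 0): 19 + 30 + 15 + 14 = 78
σ = (3, 0, 1, 2): 17 + (-2) + 15 + 22 = 52
σ = (3, 0, 2, 1): 17 + (-2) + 1 + 17 = 33
σ = (3, 1, 0, 2): 17 + 27 + 29 + 22 = 95
σ = (3, 1, 2, 0): 17 + 27 + 1 + 14 = 59
σ = (3, 2, 0, 1): 17 + 12 + 29 + 17 = 75
σ = (3, 2, 1, 0): 17 + 12 + 15 + 14 = 58
Optimal value attained by: σ = (2, 3, 0, 1).
Answer: det⊕(W) = 95; verdict: SINGULAR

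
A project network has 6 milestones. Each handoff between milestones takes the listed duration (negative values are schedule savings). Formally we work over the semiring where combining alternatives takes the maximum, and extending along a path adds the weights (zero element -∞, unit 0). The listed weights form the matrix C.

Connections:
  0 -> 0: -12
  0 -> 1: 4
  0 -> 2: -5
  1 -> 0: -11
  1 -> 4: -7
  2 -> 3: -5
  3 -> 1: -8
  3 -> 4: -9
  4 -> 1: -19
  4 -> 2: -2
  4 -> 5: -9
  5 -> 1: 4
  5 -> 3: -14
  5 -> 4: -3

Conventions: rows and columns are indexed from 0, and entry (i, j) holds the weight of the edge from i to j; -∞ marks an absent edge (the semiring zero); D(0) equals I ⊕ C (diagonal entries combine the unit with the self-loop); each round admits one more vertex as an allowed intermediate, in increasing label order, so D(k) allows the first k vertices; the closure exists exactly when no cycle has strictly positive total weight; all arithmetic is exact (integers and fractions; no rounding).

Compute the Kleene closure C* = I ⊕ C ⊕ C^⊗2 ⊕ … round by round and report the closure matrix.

D(0):
  [0, 4, -5, -∞, -∞, -∞]
  [-11, 0, -∞, -∞, -7, -∞]
  [-∞, -∞, 0, -5, -∞, -∞]
  [-∞, -8, -∞, 0, -9, -∞]
  [-∞, -19, -2, -∞, 0, -9]
  [-∞, 4, -∞, -14, -3, 0]
D(1):
  [0, 4, -5, -∞, -∞, -∞]
  [-11, 0, -16, -∞, -7, -∞]
  [-∞, -∞, 0, -5, -∞, -∞]
  [-∞, -8, -∞, 0, -9, -∞]
  [-∞, -19, -2, -∞, 0, -9]
  [-∞, 4, -∞, -14, -3, 0]
D(2):
  [0, 4, -5, -∞, -3, -∞]
  [-11, 0, -16, -∞, -7, -∞]
  [-∞, -∞, 0, -5, -∞, -∞]
  [-19, -8, -24, 0, -9, -∞]
  [-30, -19, -2, -∞, 0, -9]
  [-7, 4, -12, -14, -3, 0]
D(3):
  [0, 4, -5, -10, -3, -∞]
  [-11, 0, -16, -21, -7, -∞]
  [-∞, -∞, 0, -5, -∞, -∞]
  [-19, -8, -24, 0, -9, -∞]
  [-30, -19, -2, -7, 0, -9]
  [-7, 4, -12, -14, -3, 0]
D(4):
  [0, 4, -5, -10, -3, -∞]
  [-11, 0, -16, -21, -7, -∞]
  [-24, -13, 0, -5, -14, -∞]
  [-19, -8, -24, 0, -9, -∞]
  [-26, -15, -2, -7, 0, -9]
  [-7, 4, -12, -14, -3, 0]
D(5):
  [0, 4, -5, -10, -3, -12]
  [-11, 0, -9, -14, -7, -16]
  [-24, -13, 0, -5, -14, -23]
  [-19, -8, -11, 0, -9, -18]
  [-26, -15, -2, -7, 0, -9]
  [-7, 4, -5, -10, -3, 0]
D(6):
  [0, 4, -5, -10, -3, -12]
  [-11, 0, -9, -14, -7, -16]
  [-24, -13, 0, -5, -14, -23]
  [-19, -8, -11, 0, -9, -18]
  [-16, -5, -2, -7, 0, -9]
  [-7, 4, -5, -10, -3, 0]
Answer: C* = [[0, 4, -5, -10, -3, -12], [-11, 0, -9, -14, -7, -16], [-24, -13, 0, -5, -14, -23], [-19, -8, -11, 0, -9, -18], [-16, -5, -2, -7, 0, -9], [-7, 4, -5, -10, -3, 0]]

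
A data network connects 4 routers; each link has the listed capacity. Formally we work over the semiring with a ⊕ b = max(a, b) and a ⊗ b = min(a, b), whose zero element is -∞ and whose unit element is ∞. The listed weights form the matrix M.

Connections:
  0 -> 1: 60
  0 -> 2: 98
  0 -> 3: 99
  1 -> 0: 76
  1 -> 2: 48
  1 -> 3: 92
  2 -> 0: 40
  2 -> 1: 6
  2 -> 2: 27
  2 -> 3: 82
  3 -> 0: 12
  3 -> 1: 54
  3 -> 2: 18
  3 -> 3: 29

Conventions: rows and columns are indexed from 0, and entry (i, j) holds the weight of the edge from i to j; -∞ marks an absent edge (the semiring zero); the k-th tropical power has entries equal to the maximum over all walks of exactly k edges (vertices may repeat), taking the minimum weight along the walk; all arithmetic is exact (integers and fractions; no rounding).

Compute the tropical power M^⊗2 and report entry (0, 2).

M^⊗2:
  [60, 54, 48, 82]
  [40, 60, 76, 76]
  [27, 54, 40, 40]
  [54, 29, 48, 54]
Key observation: the optimum is the walk 0->1->2, with weight 60 min 48 = 48.
Optimal value attained by: walk 0->1->2.
Answer: (M^⊗2)[0][2] = 48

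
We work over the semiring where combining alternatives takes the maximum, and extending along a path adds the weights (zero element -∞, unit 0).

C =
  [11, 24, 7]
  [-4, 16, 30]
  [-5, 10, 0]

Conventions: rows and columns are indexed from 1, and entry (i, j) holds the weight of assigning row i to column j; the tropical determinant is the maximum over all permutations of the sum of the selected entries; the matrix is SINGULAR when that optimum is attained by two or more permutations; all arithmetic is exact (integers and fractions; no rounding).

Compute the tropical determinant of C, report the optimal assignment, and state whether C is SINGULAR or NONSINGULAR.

σ = (1, 2, 3): 11 + 16 + 0 = 27
σ = (1, 3, 2): 11 + 30 + 10 = 51
σ = (2, 1, 3): 24 + (-4) + 0 = 20
σ = (2, 3, 1): 24 + 30 + (-5) = 49
σ = (3, 1, 2): 7 + (-4) + 10 = 13
σ = (3, 2, 1): 7 + 16 + (-5) = 18
Optimal value attained by: σ = (1, 3, 2).
Answer: det⊕(C) = 51; verdict: NONSINGULAR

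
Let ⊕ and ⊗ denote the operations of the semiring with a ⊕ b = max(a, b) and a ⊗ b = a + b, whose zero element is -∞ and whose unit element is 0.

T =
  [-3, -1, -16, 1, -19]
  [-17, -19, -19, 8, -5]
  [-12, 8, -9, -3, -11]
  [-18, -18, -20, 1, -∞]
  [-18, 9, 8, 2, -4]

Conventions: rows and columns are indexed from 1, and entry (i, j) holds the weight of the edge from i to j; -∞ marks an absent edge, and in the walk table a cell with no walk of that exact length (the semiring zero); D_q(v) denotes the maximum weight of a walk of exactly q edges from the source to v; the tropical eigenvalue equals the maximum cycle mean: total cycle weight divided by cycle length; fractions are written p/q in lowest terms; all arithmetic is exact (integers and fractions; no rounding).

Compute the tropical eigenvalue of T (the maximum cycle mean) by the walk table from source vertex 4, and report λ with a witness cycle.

q=0: [-∞, -∞, -∞, 0, -∞]
q=1: [-18, -18, -20, 1, -∞]
q=2: [-17, -12, -19, 2, -23]
q=3: [-16, -11, -15, 3, -17]
q=4: [-15, -7, -9, 4, -16]
q=5: [-14, -1, -8, 5, -12]
Optimal cycle mean attained by: cycle 2->5->3->2, total (-5) + 8 + 8, length 3.
Answer: λ = 11/3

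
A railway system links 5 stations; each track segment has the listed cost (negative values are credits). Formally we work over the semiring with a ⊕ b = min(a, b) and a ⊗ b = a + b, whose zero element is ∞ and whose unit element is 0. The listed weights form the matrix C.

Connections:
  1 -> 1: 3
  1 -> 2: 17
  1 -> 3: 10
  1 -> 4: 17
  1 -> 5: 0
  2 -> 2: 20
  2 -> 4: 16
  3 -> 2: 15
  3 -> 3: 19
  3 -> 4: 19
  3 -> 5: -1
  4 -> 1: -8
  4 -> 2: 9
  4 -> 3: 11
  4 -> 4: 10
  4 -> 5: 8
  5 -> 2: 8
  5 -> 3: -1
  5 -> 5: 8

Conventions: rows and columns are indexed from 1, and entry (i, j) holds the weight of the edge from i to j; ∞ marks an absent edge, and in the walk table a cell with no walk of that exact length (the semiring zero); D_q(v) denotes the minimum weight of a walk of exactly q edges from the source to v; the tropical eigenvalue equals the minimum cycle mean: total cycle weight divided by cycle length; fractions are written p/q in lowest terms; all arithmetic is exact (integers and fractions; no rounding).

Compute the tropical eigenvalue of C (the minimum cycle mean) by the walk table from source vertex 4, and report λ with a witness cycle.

q=0: [∞, ∞, ∞, 0, ∞]
q=1: [-8, 9, 11, 10, 8]
q=2: [-5, 9, 2, 9, -8]
q=3: [-2, 0, -9, 12, -5]
q=4: [1, 3, -6, 10, -10]
q=5: [2, -2, -11, 13, -7]
Optimal cycle mean attained by: cycle 3->5->3, total (-1) + (-1), length 2.
Answer: λ = -1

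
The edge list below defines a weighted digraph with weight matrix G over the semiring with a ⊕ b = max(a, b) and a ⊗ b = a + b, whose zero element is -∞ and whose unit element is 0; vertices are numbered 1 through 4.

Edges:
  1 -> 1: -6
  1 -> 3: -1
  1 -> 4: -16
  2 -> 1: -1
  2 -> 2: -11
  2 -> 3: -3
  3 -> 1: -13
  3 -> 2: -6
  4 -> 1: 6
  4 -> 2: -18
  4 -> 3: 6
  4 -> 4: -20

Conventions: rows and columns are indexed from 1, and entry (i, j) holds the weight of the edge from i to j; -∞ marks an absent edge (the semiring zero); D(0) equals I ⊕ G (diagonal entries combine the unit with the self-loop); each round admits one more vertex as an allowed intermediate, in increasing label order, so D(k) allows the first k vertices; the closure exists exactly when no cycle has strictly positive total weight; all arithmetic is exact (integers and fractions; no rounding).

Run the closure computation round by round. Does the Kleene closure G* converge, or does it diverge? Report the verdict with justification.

D(0):
  [0, -∞, -1, -16]
  [-1, 0, -3, -∞]
  [-13, -6, 0, -∞]
  [6, -18, 6, 0]
D(1):
  [0, -∞, -1, -16]
  [-1, 0, -2, -17]
  [-13, -6, 0, -29]
  [6, -18, 6, 0]
D(2):
  [0, -∞, -1, -16]
  [-1, 0, -2, -17]
  [-7, -6, 0, -23]
  [6, -18, 6, 0]
D(3):
  [0, -7, -1, -16]
  [-1, 0, -2, -17]
  [-7, -6, 0, -23]
  [6, 0, 6, 0]
D(4):
  [0, -7, -1, -16]
  [-1, 0, -2, -17]
  [-7, -6, 0, -23]
  [6, 0, 6, 0]
Key observation: every diagonal entry stays at the unit through all rounds, so no improving cycle exists.
Answer: CONVERGES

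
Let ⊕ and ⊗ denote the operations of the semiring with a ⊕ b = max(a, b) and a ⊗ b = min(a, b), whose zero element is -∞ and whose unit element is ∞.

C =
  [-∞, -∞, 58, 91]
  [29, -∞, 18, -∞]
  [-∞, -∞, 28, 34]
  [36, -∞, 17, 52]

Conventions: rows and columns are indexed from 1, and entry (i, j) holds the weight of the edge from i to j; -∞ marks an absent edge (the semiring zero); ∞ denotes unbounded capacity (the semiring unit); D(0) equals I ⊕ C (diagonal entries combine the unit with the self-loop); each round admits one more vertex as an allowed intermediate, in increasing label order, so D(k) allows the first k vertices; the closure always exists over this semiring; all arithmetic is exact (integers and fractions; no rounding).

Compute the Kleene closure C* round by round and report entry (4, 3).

D(0):
  [∞, -∞, 58, 91]
  [29, ∞, 18, -∞]
  [-∞, -∞, ∞, 34]
  [36, -∞, 17, ∞]
D(1):
  [∞, -∞, 58, 91]
  [29, ∞, 29, 29]
  [-∞, -∞, ∞, 34]
  [36, -∞, 36, ∞]
D(2):
  [∞, -∞, 58, 91]
  [29, ∞, 29, 29]
  [-∞, -∞, ∞, 34]
  [36, -∞, 36, ∞]
D(3):
  [∞, -∞, 58, 91]
  [29, ∞, 29, 29]
  [-∞, -∞, ∞, 34]
  [36, -∞, 36, ∞]
D(4):
  [∞, -∞, 58, 91]
  [29, ∞, 29, 29]
  [34, -∞, ∞, 34]
  [36, -∞, 36, ∞]
Answer: C*[4][3] = 36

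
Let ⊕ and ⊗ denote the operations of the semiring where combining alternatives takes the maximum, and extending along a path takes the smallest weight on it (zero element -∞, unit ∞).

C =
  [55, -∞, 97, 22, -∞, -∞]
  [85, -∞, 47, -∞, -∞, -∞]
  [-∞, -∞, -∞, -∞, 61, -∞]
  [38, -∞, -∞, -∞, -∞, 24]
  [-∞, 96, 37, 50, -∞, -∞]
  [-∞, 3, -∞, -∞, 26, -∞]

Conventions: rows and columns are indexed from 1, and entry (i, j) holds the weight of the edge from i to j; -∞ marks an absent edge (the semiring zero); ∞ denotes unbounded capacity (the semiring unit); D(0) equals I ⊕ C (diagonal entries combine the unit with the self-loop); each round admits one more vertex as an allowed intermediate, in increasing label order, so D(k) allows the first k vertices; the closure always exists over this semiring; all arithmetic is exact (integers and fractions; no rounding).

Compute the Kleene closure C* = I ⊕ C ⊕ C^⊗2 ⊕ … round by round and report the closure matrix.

D(0):
  [∞, -∞, 97, 22, -∞, -∞]
  [85, ∞, 47, -∞, -∞, -∞]
  [-∞, -∞, ∞, -∞, 61, -∞]
  [38, -∞, -∞, ∞, -∞, 24]
  [-∞, 96, 37, 50, ∞, -∞]
  [-∞, 3, -∞, -∞, 26, ∞]
D(1):
  [∞, -∞, 97, 22, -∞, -∞]
  [85, ∞, 85, 22, -∞, -∞]
  [-∞, -∞, ∞, -∞, 61, -∞]
  [38, -∞, 38, ∞, -∞, 24]
  [-∞, 96, 37, 50, ∞, -∞]
  [-∞, 3, -∞, -∞, 26, ∞]
D(2):
  [∞, -∞, 97, 22, -∞, -∞]
  [85, ∞, 85, 22, -∞, -∞]
  [-∞, -∞, ∞, -∞, 61, -∞]
  [38, -∞, 38, ∞, -∞, 24]
  [85, 96, 85, 50, ∞, -∞]
  [3, 3, 3, 3, 26, ∞]
D(3):
  [∞, -∞, 97, 22, 61, -∞]
  [85, ∞, 85, 22, 61, -∞]
  [-∞, -∞, ∞, -∞, 61, -∞]
  [38, -∞, 38, ∞, 38, 24]
  [85, 96, 85, 50, ∞, -∞]
  [3, 3, 3, 3, 26, ∞]
D(4):
  [∞, -∞, 97, 22, 61, 22]
  [85, ∞, 85, 22, 61, 22]
  [-∞, -∞, ∞, -∞, 61, -∞]
  [38, -∞, 38, ∞, 38, 24]
  [85, 96, 85, 50, ∞, 24]
  [3, 3, 3, 3, 26, ∞]
D(5):
  [∞, 61, 97, 50, 61, 24]
  [85, ∞, 85, 50, 61, 24]
  [61, 61, ∞, 50, 61, 24]
  [38, 38, 38, ∞, 38, 24]
  [85, 96, 85, 50, ∞, 24]
  [26, 26, 26, 26, 26, ∞]
D(6):
  [∞, 61, 97, 50, 61, 24]
  [85, ∞, 85, 50, 61, 24]
  [61, 61, ∞, 50, 61, 24]
  [38, 38, 38, ∞, 38, 24]
  [85, 96, 85, 50, ∞, 24]
  [26, 26, 26, 26, 26, ∞]
Answer: C* = [[∞, 61, 97, 50, 61, 24], [85, ∞, 85, 50, 61, 24], [61, 61, ∞, 50, 61, 24], [38, 38, 38, ∞, 38, 24], [85, 96, 85, 50, ∞, 24], [26, 26, 26, 26, 26, ∞]]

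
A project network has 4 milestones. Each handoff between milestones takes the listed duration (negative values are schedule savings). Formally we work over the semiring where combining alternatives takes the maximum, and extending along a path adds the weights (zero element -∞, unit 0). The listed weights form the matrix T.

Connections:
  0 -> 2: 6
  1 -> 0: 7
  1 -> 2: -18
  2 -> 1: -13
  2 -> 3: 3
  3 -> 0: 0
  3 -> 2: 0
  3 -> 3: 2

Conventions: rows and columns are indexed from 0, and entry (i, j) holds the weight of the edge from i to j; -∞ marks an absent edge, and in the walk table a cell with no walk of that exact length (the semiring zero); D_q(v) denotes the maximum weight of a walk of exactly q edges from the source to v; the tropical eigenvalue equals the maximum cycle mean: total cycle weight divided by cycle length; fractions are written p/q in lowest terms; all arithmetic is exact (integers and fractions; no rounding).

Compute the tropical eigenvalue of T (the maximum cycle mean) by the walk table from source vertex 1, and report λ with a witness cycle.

q=0: [-∞, 0, -∞, -∞]
q=1: [7, -∞, -18, -∞]
q=2: [-∞, -31, 13, -15]
q=3: [-15, 0, -15, 16]
q=4: [16, -28, 16, 18]
Optimal cycle mean attained by: cycle 0->2->3->0, total 6 + 3 + 0, length 3.
Answer: λ = 3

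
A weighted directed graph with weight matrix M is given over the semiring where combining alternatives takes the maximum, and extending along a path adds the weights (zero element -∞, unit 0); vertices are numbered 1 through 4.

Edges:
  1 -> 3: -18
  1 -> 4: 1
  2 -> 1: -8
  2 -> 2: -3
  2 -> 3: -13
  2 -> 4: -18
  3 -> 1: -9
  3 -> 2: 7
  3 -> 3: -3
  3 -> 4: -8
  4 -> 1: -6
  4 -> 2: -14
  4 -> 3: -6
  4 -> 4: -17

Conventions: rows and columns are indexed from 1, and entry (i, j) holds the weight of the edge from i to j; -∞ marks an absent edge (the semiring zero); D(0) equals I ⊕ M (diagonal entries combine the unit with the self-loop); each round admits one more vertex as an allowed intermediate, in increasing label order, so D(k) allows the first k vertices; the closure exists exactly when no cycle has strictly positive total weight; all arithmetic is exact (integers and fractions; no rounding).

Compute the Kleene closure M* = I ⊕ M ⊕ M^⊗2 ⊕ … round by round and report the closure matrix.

D(0):
  [0, -∞, -18, 1]
  [-8, 0, -13, -18]
  [-9, 7, 0, -8]
  [-6, -14, -6, 0]
D(1):
  [0, -∞, -18, 1]
  [-8, 0, -13, -7]
  [-9, 7, 0, -8]
  [-6, -14, -6, 0]
D(2):
  [0, -∞, -18, 1]
  [-8, 0, -13, -7]
  [-1, 7, 0, 0]
  [-6, -14, -6, 0]
D(3):
  [0, -11, -18, 1]
  [-8, 0, -13, -7]
  [-1, 7, 0, 0]
  [-6, 1, -6, 0]
D(4):
  [0, 2, -5, 1]
  [-8, 0, -13, -7]
  [-1, 7, 0, 0]
  [-6, 1, -6, 0]
Answer: M* = [[0, 2, -5, 1], [-8, 0, -13, -7], [-1, 7, 0, 0], [-6, 1, -6, 0]]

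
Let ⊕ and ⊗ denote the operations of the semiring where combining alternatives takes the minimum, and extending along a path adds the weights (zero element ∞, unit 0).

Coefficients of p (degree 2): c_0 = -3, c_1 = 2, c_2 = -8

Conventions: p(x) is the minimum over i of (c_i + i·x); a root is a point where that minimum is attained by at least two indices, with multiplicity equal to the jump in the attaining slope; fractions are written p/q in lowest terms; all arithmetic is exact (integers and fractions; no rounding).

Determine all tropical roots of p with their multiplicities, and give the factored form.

hull edge (i=0, c=-3) to (i=2, c=-8): slope -5/2, span 2
Factored form: p(x) = -8 ⊗ (x ⊕ 5/2) ⊗ (x ⊕ 5/2)
Answer: roots = 5/2 (mult 2)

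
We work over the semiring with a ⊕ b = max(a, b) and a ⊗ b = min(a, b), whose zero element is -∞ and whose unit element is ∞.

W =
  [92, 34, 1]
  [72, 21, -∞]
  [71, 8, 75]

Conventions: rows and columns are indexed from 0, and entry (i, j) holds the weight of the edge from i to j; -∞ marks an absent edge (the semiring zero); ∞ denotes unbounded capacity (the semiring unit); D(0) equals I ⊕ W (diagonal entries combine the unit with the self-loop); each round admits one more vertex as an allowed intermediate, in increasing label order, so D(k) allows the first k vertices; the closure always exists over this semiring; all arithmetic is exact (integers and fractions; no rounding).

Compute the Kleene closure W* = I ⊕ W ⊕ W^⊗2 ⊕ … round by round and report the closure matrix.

D(0):
  [∞, 34, 1]
  [72, ∞, -∞]
  [71, 8, ∞]
D(1):
  [∞, 34, 1]
  [72, ∞, 1]
  [71, 34, ∞]
D(2):
  [∞, 34, 1]
  [72, ∞, 1]
  [71, 34, ∞]
D(3):
  [∞, 34, 1]
  [72, ∞, 1]
  [71, 34, ∞]
Answer: W* = [[∞, 34, 1], [72, ∞, 1], [71, 34, ∞]]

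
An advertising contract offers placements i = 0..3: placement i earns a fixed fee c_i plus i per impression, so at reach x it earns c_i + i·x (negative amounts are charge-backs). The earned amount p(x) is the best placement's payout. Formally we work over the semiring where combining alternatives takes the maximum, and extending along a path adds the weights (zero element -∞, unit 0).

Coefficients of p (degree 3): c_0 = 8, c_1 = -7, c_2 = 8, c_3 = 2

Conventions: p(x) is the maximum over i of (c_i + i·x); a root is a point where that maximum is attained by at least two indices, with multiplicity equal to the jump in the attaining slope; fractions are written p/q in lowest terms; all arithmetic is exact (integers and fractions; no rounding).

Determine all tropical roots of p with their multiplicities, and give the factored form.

hull edge (i=0, c=8) to (i=2, c=8): slope 0, span 2
hull edge (i=2, c=8) to (i=3, c=2): slope -6, span 1
Factored form: p(x) = 2 ⊗ (x ⊕ 0) ⊗ (x ⊕ 0) ⊗ (x ⊕ 6)
Answer: roots = 0 (mult 2), 6 (mult 1)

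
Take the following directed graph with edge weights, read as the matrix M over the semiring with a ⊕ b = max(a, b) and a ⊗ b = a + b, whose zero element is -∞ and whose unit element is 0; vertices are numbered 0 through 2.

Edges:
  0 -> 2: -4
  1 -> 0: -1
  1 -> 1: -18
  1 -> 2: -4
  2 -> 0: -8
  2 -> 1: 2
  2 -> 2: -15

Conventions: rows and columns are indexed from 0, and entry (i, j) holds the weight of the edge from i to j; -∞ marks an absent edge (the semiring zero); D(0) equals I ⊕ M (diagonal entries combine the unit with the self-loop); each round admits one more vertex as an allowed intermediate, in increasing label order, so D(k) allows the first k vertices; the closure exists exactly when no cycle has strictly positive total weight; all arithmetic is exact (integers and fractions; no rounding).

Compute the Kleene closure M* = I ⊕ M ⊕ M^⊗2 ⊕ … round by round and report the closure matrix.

D(0):
  [0, -∞, -4]
  [-1, 0, -4]
  [-8, 2, 0]
D(1):
  [0, -∞, -4]
  [-1, 0, -4]
  [-8, 2, 0]
D(2):
  [0, -∞, -4]
  [-1, 0, -4]
  [1, 2, 0]
D(3):
  [0, -2, -4]
  [-1, 0, -4]
  [1, 2, 0]
Answer: M* = [[0, -2, -4], [-1, 0, -4], [1, 2, 0]]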